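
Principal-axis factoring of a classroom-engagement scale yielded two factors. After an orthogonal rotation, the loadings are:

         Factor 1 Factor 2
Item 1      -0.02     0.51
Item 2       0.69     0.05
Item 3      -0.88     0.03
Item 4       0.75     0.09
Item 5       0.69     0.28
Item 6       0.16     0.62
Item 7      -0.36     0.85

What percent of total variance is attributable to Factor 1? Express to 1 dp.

SS loadings for Factor 1 = (-0.02)² + 0.69² + (-0.88)² + 0.75² + 0.69² + 0.16² + (-0.36)² = 2.4447
With 7 standardized items, total variance = 7. Proportion = 2.4447/7 = 0.3492 → 34.92%.

34.9%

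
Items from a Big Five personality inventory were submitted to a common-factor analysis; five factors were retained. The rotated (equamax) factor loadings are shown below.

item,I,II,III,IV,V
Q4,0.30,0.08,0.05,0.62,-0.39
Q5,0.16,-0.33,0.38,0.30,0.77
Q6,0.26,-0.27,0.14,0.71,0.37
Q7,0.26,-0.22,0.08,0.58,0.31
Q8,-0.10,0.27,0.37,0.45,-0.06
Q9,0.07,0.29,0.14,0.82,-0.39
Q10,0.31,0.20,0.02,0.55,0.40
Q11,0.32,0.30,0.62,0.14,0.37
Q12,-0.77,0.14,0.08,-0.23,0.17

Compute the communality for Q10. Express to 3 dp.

0.599

h² = 0.31² + 0.20² + 0.02² + 0.55² + 0.40² = 0.0961 + 0.0400 + 0.0004 + 0.3025 + 0.1600 = 0.5990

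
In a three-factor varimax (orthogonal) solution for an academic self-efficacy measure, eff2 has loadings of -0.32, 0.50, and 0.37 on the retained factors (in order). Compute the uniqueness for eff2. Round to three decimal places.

h² = (-0.32)² + 0.50² + 0.37² = 0.1024 + 0.2500 + 0.1369 = 0.4893
Uniqueness u² = 1 − h² = 1 − 0.4893 = 0.5107

0.511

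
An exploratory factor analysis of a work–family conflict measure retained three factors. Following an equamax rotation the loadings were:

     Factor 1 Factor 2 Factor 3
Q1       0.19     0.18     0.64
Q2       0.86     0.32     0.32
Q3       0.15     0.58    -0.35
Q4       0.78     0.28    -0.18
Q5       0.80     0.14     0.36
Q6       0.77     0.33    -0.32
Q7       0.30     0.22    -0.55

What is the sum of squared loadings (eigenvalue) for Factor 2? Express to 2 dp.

0.73

SS loadings for Factor 2 = 0.18² + 0.32² + 0.58² + 0.28² + 0.14² + 0.33² + 0.22² = 0.0324 + 0.1024 + 0.3364 + 0.0784 + 0.0196 + 0.1089 + 0.0484 = 0.7265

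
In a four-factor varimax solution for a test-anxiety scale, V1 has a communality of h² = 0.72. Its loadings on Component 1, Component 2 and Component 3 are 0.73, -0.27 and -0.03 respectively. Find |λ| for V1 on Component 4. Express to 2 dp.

Under orthogonal rotation h² = Σλ², so λ_Component 4² = h² − (0.6067) = 0.72 − 0.6067 = 0.1133.
|λ| = √0.1133 = 0.3366.

0.34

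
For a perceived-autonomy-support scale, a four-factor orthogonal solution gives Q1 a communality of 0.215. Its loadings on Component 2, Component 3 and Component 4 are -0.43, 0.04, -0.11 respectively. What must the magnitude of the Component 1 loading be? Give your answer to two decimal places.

0.13

Under orthogonal rotation h² = Σλ², so λ_Component 1² = h² − (0.1986) = 0.215 − 0.1986 = 0.0164.
|λ| = √0.0164 = 0.1281.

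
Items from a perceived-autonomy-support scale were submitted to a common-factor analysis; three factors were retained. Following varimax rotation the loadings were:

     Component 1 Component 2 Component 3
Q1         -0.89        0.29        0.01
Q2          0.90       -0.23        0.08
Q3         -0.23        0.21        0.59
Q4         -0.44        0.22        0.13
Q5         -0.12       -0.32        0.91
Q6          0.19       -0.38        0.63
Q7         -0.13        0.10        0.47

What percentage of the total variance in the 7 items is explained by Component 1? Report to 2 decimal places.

27.37%

SS loadings for Component 1 = (-0.89)² + 0.90² + (-0.23)² + (-0.44)² + (-0.12)² + 0.19² + (-0.13)² = 1.9160
With 7 standardized items, total variance = 7. Proportion = 1.9160/7 = 0.2737 → 27.37%.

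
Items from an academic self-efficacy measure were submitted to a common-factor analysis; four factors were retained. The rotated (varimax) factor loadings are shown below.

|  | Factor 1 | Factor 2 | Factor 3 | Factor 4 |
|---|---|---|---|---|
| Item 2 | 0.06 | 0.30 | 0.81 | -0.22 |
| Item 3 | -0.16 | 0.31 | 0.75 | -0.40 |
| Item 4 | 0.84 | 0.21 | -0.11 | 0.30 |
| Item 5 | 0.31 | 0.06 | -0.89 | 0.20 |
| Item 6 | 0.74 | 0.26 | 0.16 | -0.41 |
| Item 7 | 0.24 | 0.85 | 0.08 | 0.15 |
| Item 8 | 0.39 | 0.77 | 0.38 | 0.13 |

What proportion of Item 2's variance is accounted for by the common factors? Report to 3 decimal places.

0.798

h² = 0.06² + 0.30² + 0.81² + (-0.22)² = 0.0036 + 0.0900 + 0.6561 + 0.0484 = 0.7981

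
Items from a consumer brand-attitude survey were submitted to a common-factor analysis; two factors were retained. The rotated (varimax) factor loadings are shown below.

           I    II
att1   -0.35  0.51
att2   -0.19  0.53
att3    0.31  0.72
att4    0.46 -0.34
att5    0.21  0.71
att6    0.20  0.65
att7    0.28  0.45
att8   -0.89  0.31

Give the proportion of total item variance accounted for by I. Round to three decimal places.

SS loadings for I = (-0.35)² + (-0.19)² + 0.31² + 0.46² + 0.21² + 0.20² + 0.28² + (-0.89)² = 1.4209
Proportion of variance = 1.4209 / 8 = 0.1776.

0.178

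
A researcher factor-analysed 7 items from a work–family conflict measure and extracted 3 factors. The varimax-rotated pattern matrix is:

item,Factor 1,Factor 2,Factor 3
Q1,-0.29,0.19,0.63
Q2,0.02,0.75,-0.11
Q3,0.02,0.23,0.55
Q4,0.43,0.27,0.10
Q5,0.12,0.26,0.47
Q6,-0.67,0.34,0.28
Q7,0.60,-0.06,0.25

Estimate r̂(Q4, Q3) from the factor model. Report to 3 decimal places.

r̂ = Σ λ_i·λ_j across factors = (0.43)(0.02) + (0.27)(0.23) + (0.10)(0.55)
  = +0.0086 +0.0621 +0.0550 = 0.1257

0.126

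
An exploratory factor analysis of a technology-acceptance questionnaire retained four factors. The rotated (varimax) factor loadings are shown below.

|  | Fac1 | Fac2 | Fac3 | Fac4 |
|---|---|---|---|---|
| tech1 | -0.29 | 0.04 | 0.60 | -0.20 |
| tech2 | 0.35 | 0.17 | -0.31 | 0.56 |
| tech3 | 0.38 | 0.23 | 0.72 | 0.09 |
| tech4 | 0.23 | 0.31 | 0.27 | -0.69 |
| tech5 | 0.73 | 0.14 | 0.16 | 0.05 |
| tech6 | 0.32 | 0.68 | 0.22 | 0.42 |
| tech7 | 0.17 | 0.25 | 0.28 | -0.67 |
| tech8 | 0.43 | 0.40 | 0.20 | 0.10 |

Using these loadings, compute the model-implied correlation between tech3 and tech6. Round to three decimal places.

r̂ = Σ λ_i·λ_j across factors = (0.38)(0.32) + (0.23)(0.68) + (0.72)(0.22) + (0.09)(0.42)
  = +0.1216 +0.1564 +0.1584 +0.0378 = 0.4742

0.474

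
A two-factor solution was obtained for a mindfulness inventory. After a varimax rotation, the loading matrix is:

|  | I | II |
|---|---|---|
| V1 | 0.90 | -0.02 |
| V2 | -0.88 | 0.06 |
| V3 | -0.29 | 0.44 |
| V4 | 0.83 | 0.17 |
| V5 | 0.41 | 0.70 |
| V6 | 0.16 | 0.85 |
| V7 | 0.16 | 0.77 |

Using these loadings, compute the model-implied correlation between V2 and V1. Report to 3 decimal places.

-0.793

r̂ = Σ λ_i·λ_j across factors = (-0.88)(0.90) + (0.06)(-0.02)
  = -0.7920 -0.0012 = -0.7932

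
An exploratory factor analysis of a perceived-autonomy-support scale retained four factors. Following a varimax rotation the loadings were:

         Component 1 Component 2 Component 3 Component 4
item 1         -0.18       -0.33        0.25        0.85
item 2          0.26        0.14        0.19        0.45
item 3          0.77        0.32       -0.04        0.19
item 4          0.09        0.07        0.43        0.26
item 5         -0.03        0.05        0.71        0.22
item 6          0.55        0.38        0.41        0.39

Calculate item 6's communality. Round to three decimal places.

h² = 0.55² + 0.38² + 0.41² + 0.39² = 0.3025 + 0.1444 + 0.1681 + 0.1521 = 0.7671

0.767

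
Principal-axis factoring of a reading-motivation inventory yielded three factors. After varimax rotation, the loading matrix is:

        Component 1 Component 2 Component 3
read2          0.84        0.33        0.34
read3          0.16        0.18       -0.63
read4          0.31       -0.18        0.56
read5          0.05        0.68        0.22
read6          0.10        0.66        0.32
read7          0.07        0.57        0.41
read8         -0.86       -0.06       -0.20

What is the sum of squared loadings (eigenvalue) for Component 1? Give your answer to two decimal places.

1.58

SS loadings for Component 1 = 0.84² + 0.16² + 0.31² + 0.05² + 0.10² + 0.07² + (-0.86)² = 0.7056 + 0.0256 + 0.0961 + 0.0025 + 0.0100 + 0.0049 + 0.7396 = 1.5843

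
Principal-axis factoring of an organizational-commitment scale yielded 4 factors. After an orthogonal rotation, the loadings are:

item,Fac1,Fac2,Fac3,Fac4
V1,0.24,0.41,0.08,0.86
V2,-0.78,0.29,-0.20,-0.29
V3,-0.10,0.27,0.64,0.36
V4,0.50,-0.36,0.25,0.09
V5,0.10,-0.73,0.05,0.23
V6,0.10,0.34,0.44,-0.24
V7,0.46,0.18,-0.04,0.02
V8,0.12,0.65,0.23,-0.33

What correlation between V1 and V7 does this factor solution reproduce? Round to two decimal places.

0.20

r̂ = Σ λ_i·λ_j across factors = (0.24)(0.46) + (0.41)(0.18) + (0.08)(-0.04) + (0.86)(0.02)
  = +0.1104 +0.0738 -0.0032 +0.0172 = 0.1982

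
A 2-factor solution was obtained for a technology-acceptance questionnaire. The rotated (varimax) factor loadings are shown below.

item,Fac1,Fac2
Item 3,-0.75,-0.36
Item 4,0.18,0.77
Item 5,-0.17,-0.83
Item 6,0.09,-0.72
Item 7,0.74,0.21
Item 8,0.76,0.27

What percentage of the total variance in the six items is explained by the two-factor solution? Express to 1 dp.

63.4%

SS loadings by factor: 1.7571, 2.0468; total = 3.8039.
Total variance with 6 standardized items is 6, so the solution explains 3.8039/6 = 0.6340 = 63.40%.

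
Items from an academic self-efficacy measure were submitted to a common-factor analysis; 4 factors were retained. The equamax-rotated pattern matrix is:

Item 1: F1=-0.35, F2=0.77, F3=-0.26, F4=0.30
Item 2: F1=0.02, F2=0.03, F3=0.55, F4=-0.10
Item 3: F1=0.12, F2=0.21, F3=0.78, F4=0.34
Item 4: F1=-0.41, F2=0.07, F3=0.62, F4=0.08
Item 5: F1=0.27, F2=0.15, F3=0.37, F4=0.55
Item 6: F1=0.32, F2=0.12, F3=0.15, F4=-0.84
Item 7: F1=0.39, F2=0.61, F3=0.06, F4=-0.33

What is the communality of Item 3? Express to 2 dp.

0.78

h² = 0.12² + 0.21² + 0.78² + 0.34² = 0.0144 + 0.0441 + 0.6084 + 0.1156 = 0.7825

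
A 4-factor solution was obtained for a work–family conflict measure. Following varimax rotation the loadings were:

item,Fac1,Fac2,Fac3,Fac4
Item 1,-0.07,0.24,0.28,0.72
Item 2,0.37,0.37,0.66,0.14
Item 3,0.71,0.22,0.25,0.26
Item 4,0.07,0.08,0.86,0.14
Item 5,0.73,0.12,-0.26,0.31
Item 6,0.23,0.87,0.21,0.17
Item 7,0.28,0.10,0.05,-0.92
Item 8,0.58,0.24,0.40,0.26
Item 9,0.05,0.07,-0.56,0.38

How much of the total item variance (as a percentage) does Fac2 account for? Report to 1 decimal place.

12.1%

SS loadings for Fac2 = 0.24² + 0.37² + 0.22² + 0.08² + 0.12² + 0.87² + 0.10² + 0.24² + 0.07² = 1.0931
With 9 standardized items, total variance = 9. Proportion = 1.0931/9 = 0.1215 → 12.15%.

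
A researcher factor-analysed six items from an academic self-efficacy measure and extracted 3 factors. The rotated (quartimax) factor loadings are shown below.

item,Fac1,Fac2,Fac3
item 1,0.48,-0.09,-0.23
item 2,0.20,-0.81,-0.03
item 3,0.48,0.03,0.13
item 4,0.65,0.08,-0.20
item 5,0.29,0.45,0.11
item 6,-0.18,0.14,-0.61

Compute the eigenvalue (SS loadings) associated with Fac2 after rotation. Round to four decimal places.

SS loadings for Fac2 = (-0.09)² + (-0.81)² + 0.03² + 0.08² + 0.45² + 0.14² = 0.0081 + 0.6561 + 0.0009 + 0.0064 + 0.2025 + 0.0196 = 0.8936

0.8936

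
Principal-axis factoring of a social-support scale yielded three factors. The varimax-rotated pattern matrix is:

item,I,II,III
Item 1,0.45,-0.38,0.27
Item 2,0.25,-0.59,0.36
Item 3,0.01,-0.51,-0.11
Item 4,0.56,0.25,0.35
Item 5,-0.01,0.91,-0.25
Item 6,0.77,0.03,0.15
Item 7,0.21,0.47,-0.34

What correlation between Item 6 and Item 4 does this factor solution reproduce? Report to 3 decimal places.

0.491

r̂ = Σ λ_i·λ_j across factors = (0.77)(0.56) + (0.03)(0.25) + (0.15)(0.35)
  = +0.4312 +0.0075 +0.0525 = 0.4912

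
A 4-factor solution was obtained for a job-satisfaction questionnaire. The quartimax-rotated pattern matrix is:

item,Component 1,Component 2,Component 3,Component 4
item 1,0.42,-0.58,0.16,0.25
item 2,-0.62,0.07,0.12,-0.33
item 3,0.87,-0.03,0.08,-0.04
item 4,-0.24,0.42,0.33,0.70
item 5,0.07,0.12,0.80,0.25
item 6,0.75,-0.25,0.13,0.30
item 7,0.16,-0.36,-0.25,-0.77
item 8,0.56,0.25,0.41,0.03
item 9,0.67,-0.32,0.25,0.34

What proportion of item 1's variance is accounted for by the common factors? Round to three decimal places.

h² = 0.42² + (-0.58)² + 0.16² + 0.25² = 0.1764 + 0.3364 + 0.0256 + 0.0625 = 0.6009

0.601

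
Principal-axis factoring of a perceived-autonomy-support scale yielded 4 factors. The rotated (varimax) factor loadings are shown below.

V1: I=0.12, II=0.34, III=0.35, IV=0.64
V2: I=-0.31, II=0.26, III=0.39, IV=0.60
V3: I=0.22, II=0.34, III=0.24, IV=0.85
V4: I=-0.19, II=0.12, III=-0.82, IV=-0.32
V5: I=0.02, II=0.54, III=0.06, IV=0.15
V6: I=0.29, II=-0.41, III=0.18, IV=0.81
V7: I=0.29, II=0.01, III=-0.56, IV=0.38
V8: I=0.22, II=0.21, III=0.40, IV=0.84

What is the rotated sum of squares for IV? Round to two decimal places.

SS loadings for IV = 0.64² + 0.60² + 0.85² + (-0.32)² + 0.15² + 0.81² + 0.38² + 0.84² = 0.4096 + 0.3600 + 0.7225 + 0.1024 + 0.0225 + 0.6561 + 0.1444 + 0.7056 = 3.1231

3.12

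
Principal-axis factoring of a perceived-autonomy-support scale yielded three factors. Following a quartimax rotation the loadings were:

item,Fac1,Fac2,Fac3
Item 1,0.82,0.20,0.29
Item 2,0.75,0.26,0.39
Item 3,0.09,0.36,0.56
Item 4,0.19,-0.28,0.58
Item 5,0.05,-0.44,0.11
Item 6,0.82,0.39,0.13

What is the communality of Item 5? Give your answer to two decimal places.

h² = 0.05² + (-0.44)² + 0.11² = 0.0025 + 0.1936 + 0.0121 = 0.2082

0.21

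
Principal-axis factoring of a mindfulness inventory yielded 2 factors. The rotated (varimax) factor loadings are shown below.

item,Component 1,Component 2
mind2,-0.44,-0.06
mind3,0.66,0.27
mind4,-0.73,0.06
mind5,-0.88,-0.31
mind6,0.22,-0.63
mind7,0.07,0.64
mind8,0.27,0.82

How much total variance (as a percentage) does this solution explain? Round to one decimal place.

53.1%

Communalities: 0.1972, 0.5085, 0.5365, 0.8705, 0.4453, 0.4145, 0.7453; Σh² = 3.7178.
Total variance with 7 standardized items is 7, so the solution explains 3.7178/7 = 0.5311 = 53.11%.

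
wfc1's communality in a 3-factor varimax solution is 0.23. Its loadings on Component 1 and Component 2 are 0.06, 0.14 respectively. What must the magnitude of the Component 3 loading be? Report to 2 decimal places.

Under orthogonal rotation h² = Σλ², so λ_Component 3² = h² − (0.0232) = 0.23 − 0.0232 = 0.2068.
|λ| = √0.2068 = 0.4548.

0.45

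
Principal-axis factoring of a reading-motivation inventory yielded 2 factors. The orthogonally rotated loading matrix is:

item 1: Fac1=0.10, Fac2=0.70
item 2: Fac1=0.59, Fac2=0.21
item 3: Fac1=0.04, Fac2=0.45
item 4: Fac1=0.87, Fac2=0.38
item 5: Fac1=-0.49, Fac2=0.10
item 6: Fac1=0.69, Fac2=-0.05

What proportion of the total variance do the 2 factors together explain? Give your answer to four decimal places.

0.4544

Communalities: 0.5000, 0.3922, 0.2041, 0.9013, 0.2501, 0.4786; Σh² = 2.7263.
Total variance with 6 standardized items is 6, so the solution explains 2.7263/6 = 0.4544.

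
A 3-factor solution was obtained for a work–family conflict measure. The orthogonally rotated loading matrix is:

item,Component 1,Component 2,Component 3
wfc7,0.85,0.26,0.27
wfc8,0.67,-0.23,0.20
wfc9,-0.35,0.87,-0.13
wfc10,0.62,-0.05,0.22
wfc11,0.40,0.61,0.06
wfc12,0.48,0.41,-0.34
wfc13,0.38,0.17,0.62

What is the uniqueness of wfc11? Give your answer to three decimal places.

0.464

h² = 0.40² + 0.61² + 0.06² = 0.1600 + 0.3721 + 0.0036 = 0.5357
Uniqueness u² = 1 − h² = 1 − 0.5357 = 0.4643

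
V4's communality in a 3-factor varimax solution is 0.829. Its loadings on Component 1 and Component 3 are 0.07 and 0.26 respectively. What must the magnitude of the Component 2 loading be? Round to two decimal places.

Under orthogonal rotation h² = Σλ², so λ_Component 2² = h² − (0.0725) = 0.829 − 0.0725 = 0.7565.
|λ| = √0.7565 = 0.8698.

0.87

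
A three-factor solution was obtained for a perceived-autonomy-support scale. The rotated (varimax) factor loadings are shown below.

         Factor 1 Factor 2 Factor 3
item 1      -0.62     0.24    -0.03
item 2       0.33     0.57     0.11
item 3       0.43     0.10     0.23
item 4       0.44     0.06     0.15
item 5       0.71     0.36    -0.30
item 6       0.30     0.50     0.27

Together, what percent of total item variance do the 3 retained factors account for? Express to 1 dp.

SS loadings by factor: 1.4659, 0.7757, 0.2513; total = 2.4929.
Total variance with 6 standardized items is 6, so the solution explains 2.4929/6 = 0.4155 = 41.55%.

41.5%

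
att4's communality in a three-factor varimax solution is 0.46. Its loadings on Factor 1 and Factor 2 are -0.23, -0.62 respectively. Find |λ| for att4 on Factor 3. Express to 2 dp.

Under orthogonal rotation h² = Σλ², so λ_Factor 3² = h² − (0.4373) = 0.46 − 0.4373 = 0.0227.
|λ| = √0.0227 = 0.1507.

0.15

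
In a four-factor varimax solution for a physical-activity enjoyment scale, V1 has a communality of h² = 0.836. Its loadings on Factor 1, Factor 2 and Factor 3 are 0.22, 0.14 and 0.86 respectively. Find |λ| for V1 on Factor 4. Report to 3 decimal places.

0.169

Under orthogonal rotation h² = Σλ², so λ_Factor 4² = h² − (0.8076) = 0.836 − 0.8076 = 0.0284.
|λ| = √0.0284 = 0.1685.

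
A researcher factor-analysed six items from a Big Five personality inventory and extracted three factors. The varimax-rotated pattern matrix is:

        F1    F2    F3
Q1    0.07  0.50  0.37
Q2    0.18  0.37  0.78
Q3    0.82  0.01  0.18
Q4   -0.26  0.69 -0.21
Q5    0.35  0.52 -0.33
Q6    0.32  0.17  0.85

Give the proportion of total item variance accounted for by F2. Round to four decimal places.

0.1937

SS loadings for F2 = 0.50² + 0.37² + 0.01² + 0.69² + 0.52² + 0.17² = 1.1624
Proportion of variance = 1.1624 / 6 = 0.1937.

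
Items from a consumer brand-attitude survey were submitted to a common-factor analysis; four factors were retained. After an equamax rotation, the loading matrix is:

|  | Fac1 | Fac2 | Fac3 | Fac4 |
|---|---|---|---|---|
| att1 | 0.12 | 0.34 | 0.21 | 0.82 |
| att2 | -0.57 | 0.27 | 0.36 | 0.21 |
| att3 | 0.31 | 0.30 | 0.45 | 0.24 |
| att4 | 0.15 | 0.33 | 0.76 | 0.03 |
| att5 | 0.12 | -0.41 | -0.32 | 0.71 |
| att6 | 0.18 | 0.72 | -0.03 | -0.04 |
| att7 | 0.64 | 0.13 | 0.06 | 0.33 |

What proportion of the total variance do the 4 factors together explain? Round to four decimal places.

Communalities: 0.8465, 0.5715, 0.4462, 0.7099, 0.7890, 0.5533, 0.5390; Σh² = 4.4554.
Total variance with 7 standardized items is 7, so the solution explains 4.4554/7 = 0.6365.

0.6365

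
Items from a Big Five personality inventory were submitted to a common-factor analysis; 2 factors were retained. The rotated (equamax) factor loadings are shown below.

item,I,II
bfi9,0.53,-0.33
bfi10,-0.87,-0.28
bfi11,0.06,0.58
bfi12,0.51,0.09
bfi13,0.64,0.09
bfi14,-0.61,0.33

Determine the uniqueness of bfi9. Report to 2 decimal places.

0.61

h² = 0.53² + (-0.33)² = 0.2809 + 0.1089 = 0.3898
Uniqueness u² = 1 − h² = 1 − 0.3898 = 0.6102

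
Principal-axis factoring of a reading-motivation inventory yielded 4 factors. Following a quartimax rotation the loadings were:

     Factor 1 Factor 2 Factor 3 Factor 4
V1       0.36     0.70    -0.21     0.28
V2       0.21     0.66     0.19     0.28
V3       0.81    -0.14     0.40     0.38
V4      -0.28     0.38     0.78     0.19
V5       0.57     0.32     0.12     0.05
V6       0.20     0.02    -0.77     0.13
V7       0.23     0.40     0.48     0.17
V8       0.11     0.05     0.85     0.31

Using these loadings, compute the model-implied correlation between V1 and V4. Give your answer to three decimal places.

r̂ = Σ λ_i·λ_j across factors = (0.36)(-0.28) + (0.70)(0.38) + (-0.21)(0.78) + (0.28)(0.19)
  = -0.1008 +0.2660 -0.1638 +0.0532 = 0.0546

0.055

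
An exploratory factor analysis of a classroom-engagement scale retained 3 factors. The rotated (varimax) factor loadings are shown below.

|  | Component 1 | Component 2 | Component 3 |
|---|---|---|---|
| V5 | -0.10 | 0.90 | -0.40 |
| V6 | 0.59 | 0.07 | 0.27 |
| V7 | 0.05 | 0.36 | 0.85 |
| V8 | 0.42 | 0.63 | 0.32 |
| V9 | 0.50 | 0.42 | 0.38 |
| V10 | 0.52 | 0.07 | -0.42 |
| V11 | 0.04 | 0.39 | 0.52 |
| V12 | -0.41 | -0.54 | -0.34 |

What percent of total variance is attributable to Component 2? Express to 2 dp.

24.58%

SS loadings for Component 2 = 0.90² + 0.07² + 0.36² + 0.63² + 0.42² + 0.07² + 0.39² + (-0.54)² = 1.9664
With 8 standardized items, total variance = 8. Proportion = 1.9664/8 = 0.2458 → 24.58%.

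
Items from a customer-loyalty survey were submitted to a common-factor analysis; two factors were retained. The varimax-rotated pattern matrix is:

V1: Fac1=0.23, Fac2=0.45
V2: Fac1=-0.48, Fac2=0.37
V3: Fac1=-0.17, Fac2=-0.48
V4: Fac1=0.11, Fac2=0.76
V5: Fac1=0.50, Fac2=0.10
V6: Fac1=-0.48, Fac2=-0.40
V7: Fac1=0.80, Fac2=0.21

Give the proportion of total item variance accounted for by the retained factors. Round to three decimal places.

0.401

SS loadings by factor: 1.4447, 1.3615; total = 2.8062.
Total variance with 7 standardized items is 7, so the solution explains 2.8062/7 = 0.4009.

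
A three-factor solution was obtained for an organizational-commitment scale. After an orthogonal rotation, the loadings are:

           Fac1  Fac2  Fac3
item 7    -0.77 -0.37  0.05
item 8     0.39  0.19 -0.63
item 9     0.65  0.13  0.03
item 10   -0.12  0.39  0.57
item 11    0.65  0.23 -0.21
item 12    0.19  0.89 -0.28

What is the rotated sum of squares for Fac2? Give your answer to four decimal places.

SS loadings for Fac2 = (-0.37)² + 0.19² + 0.13² + 0.39² + 0.23² + 0.89² = 0.1369 + 0.0361 + 0.0169 + 0.1521 + 0.0529 + 0.7921 = 1.1870

1.1870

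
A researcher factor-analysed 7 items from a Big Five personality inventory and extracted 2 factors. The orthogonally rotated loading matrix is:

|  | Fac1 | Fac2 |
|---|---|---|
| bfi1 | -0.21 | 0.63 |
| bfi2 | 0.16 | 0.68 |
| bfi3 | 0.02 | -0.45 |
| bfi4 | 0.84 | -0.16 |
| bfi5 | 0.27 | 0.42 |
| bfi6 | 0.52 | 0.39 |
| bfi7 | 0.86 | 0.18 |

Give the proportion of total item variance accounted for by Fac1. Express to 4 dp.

0.2655

SS loadings for Fac1 = (-0.21)² + 0.16² + 0.02² + 0.84² + 0.27² + 0.52² + 0.86² = 1.8586
Proportion of variance = 1.8586 / 7 = 0.2655.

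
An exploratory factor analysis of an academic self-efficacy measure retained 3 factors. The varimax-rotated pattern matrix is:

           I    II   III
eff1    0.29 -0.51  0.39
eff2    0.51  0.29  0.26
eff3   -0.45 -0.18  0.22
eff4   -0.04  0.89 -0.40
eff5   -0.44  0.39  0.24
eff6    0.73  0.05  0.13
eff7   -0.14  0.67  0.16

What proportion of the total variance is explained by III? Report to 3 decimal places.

0.075

SS loadings for III = 0.39² + 0.26² + 0.22² + (-0.40)² + 0.24² + 0.13² + 0.16² = 0.5282
Proportion of variance = 0.5282 / 7 = 0.0755.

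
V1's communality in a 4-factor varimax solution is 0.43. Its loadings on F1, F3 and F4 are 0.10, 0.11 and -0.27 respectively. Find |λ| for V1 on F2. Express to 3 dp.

0.579

Under orthogonal rotation h² = Σλ², so λ_F2² = h² − (0.0950) = 0.43 − 0.0950 = 0.3350.
|λ| = √0.3350 = 0.5788.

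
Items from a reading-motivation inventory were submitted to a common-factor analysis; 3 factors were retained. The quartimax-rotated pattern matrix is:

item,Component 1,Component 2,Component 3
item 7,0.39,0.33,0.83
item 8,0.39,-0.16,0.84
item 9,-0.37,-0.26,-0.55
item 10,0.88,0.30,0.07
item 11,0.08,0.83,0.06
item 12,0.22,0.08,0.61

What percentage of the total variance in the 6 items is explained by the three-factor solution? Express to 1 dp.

72.3%

SS loadings by factor: 1.2703, 0.9874, 2.0776; total = 4.3353.
Total variance with 6 standardized items is 6, so the solution explains 4.3353/6 = 0.7226 = 72.26%.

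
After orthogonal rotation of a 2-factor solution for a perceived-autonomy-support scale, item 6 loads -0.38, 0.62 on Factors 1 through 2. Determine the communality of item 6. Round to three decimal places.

h² = (-0.38)² + 0.62² = 0.1444 + 0.3844 = 0.5288

0.529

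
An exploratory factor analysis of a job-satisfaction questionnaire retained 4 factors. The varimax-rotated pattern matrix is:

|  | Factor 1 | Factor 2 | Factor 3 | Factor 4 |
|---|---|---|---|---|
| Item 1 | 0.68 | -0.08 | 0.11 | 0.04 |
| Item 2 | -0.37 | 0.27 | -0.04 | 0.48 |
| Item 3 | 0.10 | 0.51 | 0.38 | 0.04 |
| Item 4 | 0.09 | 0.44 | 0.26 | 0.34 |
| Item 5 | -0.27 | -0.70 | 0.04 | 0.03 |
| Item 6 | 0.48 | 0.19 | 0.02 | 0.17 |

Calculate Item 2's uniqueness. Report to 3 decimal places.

0.558

h² = (-0.37)² + 0.27² + (-0.04)² + 0.48² = 0.1369 + 0.0729 + 0.0016 + 0.2304 = 0.4418
Uniqueness u² = 1 − h² = 1 − 0.4418 = 0.5582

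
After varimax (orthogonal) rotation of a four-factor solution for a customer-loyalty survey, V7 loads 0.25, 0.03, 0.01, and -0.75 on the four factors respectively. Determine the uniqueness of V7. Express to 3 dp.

0.374

h² = 0.25² + 0.03² + 0.01² + (-0.75)² = 0.0625 + 0.0009 + 0.0001 + 0.5625 = 0.6260
Uniqueness u² = 1 − h² = 1 − 0.6260 = 0.3740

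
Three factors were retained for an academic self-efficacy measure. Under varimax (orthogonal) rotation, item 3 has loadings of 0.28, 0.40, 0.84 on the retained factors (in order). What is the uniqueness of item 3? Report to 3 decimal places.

h² = 0.28² + 0.40² + 0.84² = 0.0784 + 0.1600 + 0.7056 = 0.9440
Uniqueness u² = 1 − h² = 1 − 0.9440 = 0.0560

0.056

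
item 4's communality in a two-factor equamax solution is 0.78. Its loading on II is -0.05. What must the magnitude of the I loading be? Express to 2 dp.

Under orthogonal rotation h² = Σλ², so λ_I² = h² − (0.0025) = 0.78 − 0.0025 = 0.7775.
|λ| = √0.7775 = 0.8818.

0.88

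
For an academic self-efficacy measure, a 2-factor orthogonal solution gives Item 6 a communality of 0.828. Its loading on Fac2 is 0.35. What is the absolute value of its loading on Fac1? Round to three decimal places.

0.840

Under orthogonal rotation h² = Σλ², so λ_Fac1² = h² − (0.1225) = 0.828 − 0.1225 = 0.7055.
|λ| = √0.7055 = 0.8399.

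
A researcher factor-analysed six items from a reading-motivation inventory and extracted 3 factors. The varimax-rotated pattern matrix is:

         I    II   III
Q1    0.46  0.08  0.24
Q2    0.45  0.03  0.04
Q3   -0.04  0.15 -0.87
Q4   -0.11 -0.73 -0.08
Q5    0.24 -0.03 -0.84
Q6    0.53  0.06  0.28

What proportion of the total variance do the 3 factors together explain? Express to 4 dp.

Communalities: 0.2756, 0.2050, 0.7810, 0.5514, 0.7641, 0.3629; Σh² = 2.9400.
Total variance with 6 standardized items is 6, so the solution explains 2.9400/6 = 0.4900.

0.4900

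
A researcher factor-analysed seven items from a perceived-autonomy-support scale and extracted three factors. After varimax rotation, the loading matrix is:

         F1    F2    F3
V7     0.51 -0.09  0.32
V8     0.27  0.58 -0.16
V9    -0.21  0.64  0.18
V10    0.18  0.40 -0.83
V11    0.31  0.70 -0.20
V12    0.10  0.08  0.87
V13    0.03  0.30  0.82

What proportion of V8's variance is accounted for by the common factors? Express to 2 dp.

h² = 0.27² + 0.58² + (-0.16)² = 0.0729 + 0.3364 + 0.0256 = 0.4349

0.43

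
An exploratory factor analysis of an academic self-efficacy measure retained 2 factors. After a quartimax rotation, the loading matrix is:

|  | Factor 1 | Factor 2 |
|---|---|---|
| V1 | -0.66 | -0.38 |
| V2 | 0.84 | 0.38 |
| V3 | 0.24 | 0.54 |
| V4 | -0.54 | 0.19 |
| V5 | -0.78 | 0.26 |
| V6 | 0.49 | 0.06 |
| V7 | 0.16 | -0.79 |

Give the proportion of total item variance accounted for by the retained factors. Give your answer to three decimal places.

Communalities: 0.5800, 0.8500, 0.3492, 0.3277, 0.6760, 0.2437, 0.6497; Σh² = 3.6763.
Total variance with 7 standardized items is 7, so the solution explains 3.6763/7 = 0.5252.

0.525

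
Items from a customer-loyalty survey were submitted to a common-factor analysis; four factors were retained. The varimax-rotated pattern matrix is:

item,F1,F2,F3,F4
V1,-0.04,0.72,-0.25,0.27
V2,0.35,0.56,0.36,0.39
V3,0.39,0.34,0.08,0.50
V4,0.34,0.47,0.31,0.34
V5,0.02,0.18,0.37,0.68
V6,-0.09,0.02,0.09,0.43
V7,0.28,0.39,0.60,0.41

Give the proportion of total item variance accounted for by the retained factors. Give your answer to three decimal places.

Communalities: 0.6554, 0.7178, 0.5241, 0.5482, 0.6321, 0.2015, 0.7586; Σh² = 4.0377.
Total variance with 7 standardized items is 7, so the solution explains 4.0377/7 = 0.5768.

0.577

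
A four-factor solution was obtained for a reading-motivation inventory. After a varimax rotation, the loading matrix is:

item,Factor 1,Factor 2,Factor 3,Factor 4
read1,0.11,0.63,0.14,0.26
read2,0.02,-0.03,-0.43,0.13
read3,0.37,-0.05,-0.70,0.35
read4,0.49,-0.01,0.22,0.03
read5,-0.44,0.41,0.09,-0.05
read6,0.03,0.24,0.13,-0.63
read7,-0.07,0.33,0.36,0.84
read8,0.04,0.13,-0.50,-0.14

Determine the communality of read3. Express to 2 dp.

h² = 0.37² + (-0.05)² + (-0.70)² + 0.35² = 0.1369 + 0.0025 + 0.4900 + 0.1225 = 0.7519

0.75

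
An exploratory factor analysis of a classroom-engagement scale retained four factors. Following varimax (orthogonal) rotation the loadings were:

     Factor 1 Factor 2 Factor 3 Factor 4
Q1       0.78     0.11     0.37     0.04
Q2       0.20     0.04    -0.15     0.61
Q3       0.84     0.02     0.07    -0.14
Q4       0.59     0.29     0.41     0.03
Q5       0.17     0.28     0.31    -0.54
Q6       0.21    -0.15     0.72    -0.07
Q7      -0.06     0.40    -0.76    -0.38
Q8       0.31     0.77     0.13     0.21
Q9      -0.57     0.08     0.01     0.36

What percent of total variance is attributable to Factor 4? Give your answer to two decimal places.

11.21%

SS loadings for Factor 4 = 0.04² + 0.61² + (-0.14)² + 0.03² + (-0.54)² + (-0.07)² + (-0.38)² + 0.21² + 0.36² = 1.0088
With 9 standardized items, total variance = 9. Proportion = 1.0088/9 = 0.1121 → 11.21%.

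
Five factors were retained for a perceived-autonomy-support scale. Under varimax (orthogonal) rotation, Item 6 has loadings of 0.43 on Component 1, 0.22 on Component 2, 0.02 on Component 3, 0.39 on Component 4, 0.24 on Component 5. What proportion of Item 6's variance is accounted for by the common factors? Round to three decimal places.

0.443

h² = 0.43² + 0.22² + 0.02² + 0.39² + 0.24² = 0.1849 + 0.0484 + 0.0004 + 0.1521 + 0.0576 = 0.4434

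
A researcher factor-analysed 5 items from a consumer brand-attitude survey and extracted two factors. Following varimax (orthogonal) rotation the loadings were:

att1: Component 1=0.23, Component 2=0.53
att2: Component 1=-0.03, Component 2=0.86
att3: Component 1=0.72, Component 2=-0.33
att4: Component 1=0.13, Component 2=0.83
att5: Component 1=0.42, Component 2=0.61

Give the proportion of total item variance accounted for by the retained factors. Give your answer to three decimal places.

0.591

SS loadings by factor: 0.7655, 2.1904; total = 2.9559.
Total variance with 5 standardized items is 5, so the solution explains 2.9559/5 = 0.5912.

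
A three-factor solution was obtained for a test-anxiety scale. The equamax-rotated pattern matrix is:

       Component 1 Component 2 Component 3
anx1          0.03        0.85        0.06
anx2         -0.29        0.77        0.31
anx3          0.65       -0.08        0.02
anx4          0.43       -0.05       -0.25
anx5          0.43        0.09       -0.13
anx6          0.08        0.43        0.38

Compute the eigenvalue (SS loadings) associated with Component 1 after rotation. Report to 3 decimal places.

SS loadings for Component 1 = 0.03² + (-0.29)² + 0.65² + 0.43² + 0.43² + 0.08² = 0.0009 + 0.0841 + 0.4225 + 0.1849 + 0.1849 + 0.0064 = 0.8837

0.884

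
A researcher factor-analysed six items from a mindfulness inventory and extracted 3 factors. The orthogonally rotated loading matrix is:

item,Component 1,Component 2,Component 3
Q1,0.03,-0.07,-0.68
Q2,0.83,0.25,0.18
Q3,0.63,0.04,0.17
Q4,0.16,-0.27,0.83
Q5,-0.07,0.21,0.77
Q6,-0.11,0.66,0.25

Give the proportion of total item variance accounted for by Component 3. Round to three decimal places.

0.311

SS loadings for Component 3 = (-0.68)² + 0.18² + 0.17² + 0.83² + 0.77² + 0.25² = 1.8680
Proportion of variance = 1.8680 / 6 = 0.3113.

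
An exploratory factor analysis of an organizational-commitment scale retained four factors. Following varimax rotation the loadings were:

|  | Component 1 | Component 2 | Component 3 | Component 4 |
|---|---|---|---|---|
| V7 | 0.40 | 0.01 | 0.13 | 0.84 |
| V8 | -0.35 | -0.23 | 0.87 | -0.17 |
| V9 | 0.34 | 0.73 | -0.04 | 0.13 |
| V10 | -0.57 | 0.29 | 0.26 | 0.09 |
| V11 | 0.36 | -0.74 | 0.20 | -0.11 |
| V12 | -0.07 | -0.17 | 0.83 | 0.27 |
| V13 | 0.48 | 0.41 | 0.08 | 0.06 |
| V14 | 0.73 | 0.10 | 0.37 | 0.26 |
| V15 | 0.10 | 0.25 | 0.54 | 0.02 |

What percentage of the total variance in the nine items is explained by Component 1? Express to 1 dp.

SS loadings for Component 1 = 0.40² + (-0.35)² + 0.34² + (-0.57)² + 0.36² + (-0.07)² + 0.48² + 0.73² + 0.10² = 1.6308
With 9 standardized items, total variance = 9. Proportion = 1.6308/9 = 0.1812 → 18.12%.

18.1%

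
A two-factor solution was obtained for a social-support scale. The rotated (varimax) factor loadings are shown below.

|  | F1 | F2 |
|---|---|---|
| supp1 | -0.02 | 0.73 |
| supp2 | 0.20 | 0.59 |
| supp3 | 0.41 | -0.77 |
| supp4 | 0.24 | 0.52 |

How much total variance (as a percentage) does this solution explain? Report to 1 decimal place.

50.3%

Communalities: 0.5333, 0.3881, 0.7610, 0.3280; Σh² = 2.0104.
Total variance with 4 standardized items is 4, so the solution explains 2.0104/4 = 0.5026 = 50.26%.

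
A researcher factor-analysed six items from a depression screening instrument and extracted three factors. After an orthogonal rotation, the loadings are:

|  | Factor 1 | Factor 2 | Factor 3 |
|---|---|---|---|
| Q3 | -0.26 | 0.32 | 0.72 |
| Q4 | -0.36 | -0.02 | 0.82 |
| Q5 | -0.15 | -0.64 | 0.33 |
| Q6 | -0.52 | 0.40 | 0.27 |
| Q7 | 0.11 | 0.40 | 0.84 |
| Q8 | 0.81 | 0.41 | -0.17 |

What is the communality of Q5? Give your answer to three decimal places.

0.541

h² = (-0.15)² + (-0.64)² + 0.33² = 0.0225 + 0.4096 + 0.1089 = 0.5410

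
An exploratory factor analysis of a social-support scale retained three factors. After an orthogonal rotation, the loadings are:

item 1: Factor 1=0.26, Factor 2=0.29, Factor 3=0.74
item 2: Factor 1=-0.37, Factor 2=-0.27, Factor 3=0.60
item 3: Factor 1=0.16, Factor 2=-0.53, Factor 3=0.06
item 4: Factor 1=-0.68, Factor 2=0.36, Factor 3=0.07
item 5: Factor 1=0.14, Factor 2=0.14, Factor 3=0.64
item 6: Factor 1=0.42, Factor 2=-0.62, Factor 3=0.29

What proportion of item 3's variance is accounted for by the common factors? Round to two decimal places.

h² = 0.16² + (-0.53)² + 0.06² = 0.0256 + 0.2809 + 0.0036 = 0.3101

0.31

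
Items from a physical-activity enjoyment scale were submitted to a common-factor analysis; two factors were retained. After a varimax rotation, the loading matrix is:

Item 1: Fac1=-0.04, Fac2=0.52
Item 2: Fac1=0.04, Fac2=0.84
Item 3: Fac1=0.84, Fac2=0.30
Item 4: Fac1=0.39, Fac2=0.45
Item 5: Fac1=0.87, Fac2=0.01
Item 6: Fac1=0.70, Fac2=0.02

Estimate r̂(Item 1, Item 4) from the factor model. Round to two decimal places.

0.22

r̂ = Σ λ_i·λ_j across factors = (-0.04)(0.39) + (0.52)(0.45)
  = -0.0156 +0.2340 = 0.2184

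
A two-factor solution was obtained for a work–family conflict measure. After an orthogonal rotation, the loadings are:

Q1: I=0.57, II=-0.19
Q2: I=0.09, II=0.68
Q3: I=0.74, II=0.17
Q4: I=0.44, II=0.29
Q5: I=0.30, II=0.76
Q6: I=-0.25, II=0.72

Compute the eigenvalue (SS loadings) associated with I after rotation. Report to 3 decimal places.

SS loadings for I = 0.57² + 0.09² + 0.74² + 0.44² + 0.30² + (-0.25)² = 0.3249 + 0.0081 + 0.5476 + 0.1936 + 0.0900 + 0.0625 = 1.2267

1.227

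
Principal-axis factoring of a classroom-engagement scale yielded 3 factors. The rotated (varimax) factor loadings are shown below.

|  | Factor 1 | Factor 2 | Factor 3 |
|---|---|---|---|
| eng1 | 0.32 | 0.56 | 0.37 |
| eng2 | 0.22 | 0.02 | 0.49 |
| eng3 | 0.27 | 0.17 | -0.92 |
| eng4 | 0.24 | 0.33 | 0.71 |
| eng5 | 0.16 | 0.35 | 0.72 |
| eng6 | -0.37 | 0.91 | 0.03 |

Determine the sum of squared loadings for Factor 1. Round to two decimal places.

0.44

SS loadings for Factor 1 = 0.32² + 0.22² + 0.27² + 0.24² + 0.16² + (-0.37)² = 0.1024 + 0.0484 + 0.0729 + 0.0576 + 0.0256 + 0.1369 = 0.4438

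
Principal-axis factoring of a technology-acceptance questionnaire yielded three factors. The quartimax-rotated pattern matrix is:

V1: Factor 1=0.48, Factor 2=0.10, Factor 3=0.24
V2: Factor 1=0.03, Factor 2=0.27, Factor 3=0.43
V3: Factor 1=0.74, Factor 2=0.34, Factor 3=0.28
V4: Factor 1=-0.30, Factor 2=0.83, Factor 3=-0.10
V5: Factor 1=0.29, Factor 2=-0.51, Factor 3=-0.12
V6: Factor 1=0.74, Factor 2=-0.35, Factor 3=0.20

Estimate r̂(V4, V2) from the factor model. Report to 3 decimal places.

0.172

r̂ = Σ λ_i·λ_j across factors = (-0.30)(0.03) + (0.83)(0.27) + (-0.10)(0.43)
  = -0.0090 +0.2241 -0.0430 = 0.1721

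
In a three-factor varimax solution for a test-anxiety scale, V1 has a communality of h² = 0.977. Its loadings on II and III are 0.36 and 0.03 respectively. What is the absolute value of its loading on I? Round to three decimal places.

0.920

Under orthogonal rotation h² = Σλ², so λ_I² = h² − (0.1305) = 0.977 − 0.1305 = 0.8465.
|λ| = √0.8465 = 0.9201.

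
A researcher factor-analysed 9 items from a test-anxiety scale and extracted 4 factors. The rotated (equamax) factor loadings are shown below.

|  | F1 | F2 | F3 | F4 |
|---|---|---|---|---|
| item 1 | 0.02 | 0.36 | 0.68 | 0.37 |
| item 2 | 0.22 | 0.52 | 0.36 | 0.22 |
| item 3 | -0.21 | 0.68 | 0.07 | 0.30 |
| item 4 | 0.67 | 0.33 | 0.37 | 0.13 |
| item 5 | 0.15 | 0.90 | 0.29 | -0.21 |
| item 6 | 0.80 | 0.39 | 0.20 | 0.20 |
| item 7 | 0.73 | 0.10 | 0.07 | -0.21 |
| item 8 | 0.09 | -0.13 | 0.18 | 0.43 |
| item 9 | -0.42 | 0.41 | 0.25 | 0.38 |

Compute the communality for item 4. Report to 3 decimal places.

0.712

h² = 0.67² + 0.33² + 0.37² + 0.13² = 0.4489 + 0.1089 + 0.1369 + 0.0169 = 0.7116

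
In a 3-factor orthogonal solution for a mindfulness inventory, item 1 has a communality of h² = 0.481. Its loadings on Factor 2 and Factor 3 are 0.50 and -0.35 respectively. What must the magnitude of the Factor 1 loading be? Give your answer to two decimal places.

0.33

Under orthogonal rotation h² = Σλ², so λ_Factor 1² = h² − (0.3725) = 0.481 − 0.3725 = 0.1085.
|λ| = √0.1085 = 0.3294.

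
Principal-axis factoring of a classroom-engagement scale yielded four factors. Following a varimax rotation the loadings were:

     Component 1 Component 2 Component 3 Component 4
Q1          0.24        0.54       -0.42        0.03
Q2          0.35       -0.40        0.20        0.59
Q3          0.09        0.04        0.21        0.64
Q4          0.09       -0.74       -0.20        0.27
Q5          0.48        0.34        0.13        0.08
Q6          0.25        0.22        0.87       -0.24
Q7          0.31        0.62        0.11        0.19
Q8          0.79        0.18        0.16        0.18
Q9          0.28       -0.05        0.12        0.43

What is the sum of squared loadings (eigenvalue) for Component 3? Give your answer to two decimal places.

SS loadings for Component 3 = (-0.42)² + 0.20² + 0.21² + (-0.20)² + 0.13² + 0.87² + 0.11² + 0.16² + 0.12² = 0.1764 + 0.0400 + 0.0441 + 0.0400 + 0.0169 + 0.7569 + 0.0121 + 0.0256 + 0.0144 = 1.1264

1.13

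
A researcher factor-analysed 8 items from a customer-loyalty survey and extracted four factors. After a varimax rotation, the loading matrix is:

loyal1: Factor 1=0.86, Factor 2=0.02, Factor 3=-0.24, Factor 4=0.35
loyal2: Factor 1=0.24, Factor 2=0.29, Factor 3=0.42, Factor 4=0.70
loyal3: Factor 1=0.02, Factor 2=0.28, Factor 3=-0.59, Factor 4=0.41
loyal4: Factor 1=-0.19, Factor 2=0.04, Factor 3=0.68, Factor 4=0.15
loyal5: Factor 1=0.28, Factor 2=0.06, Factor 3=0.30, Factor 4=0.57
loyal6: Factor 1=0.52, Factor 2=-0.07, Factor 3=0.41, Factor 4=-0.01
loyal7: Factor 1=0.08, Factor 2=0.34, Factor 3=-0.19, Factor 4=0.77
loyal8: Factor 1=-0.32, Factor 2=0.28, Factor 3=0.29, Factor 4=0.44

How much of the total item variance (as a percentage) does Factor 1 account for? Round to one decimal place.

SS loadings for Factor 1 = 0.86² + 0.24² + 0.02² + (-0.19)² + 0.28² + 0.52² + 0.08² + (-0.32)² = 1.2913
With 8 standardized items, total variance = 8. Proportion = 1.2913/8 = 0.1614 → 16.14%.

16.1%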